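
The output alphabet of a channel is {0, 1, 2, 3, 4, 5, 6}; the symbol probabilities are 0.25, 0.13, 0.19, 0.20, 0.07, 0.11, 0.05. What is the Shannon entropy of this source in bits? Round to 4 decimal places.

H = −Σ pᵢ log₂ pᵢ.
−0.25·log₂(0.25) = 0.5000
−0.13·log₂(0.13) = 0.3826
−0.19·log₂(0.19) = 0.4552
−0.20·log₂(0.20) = 0.4644
−0.07·log₂(0.07) = 0.2686
−0.11·log₂(0.11) = 0.3503
−0.05·log₂(0.05) = 0.2161
Sum ≈ 2.6372 → 2.6372 bits.

2.6372 bits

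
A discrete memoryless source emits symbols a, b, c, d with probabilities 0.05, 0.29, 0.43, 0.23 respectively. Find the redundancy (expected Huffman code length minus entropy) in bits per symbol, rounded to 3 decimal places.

0.105 bits

Entropy H = −Σ p log₂ p ≈ 1.7452 bits.
Huffman merges: 1/20+23/100→7/25; 7/25+29/100→57/100; 43/100+57/100→1. L = 37/20 ≈ 1.8500.
L − H = 1.8500 − 1.7452 = 0.105 bits.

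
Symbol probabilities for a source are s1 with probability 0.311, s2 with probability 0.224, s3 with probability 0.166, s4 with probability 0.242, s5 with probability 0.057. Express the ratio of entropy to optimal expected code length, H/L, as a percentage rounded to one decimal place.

97.5%

Entropy H = −Σ p log₂ p ≈ 2.1685 bits.
Huffman merges: 57/1000+83/500→223/1000; 223/1000+28/125→447/1000; 121/500+311/1000→553/1000; 447/1000+553/1000→1. L = 2223/1000 ≈ 2.2230.
Efficiency = H/L = 2.1685/2.2230 = 97.5%.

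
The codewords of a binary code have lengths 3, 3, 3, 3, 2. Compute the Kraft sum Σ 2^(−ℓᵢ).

0.75

With common denominator 2^3 = 8: Σ 2^(−ℓᵢ) = 1/8 + 1/8 + 1/8 + 1/8 + 2/8 = 6/8 = 0.75.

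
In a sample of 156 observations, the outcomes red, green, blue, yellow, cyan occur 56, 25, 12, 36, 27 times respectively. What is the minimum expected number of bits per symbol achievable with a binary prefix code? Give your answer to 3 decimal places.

2.237 bits/symbol

Probabilities are the counts divided by 156.
Repeatedly combine the two least-probable nodes; the expected code length is the sum of the merged weights.
merge 1/13 + 25/156 → 37/156
merge 9/52 + 3/13 → 21/52
merge 37/156 + 14/39 → 31/52
merge 21/52 + 31/52 → 1
L = 37/156 + 21/52 + 31/52 + 1 = 349/156 ≈ 2.237 bits/symbol.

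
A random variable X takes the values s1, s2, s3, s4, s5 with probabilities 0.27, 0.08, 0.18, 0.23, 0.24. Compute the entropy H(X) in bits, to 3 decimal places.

2.229 bits

H = −Σ pᵢ log₂ pᵢ.
−0.27·log₂(0.27) = 0.5100
−0.08·log₂(0.08) = 0.2915
−0.18·log₂(0.18) = 0.4453
−0.23·log₂(0.23) = 0.4877
−0.24·log₂(0.24) = 0.4941
Sum ≈ 2.2286 → 2.229 bits.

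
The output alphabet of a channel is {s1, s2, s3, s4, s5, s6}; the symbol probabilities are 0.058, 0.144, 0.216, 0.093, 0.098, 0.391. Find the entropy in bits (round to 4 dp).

H = −Σ pᵢ log₂ pᵢ.
−0.058·log₂(0.058) = 0.2383
−0.144·log₂(0.144) = 0.4026
−0.216·log₂(0.216) = 0.4776
−0.093·log₂(0.093) = 0.3187
−0.098·log₂(0.098) = 0.3284
−0.391·log₂(0.391) = 0.5297
Sum ≈ 2.2952 → 2.2952 bits.

2.2952 bits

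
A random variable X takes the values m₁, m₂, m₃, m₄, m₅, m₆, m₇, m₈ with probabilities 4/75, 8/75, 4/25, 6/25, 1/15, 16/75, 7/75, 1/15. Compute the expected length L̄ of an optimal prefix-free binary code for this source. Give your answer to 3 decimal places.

2.827 bits/symbol

Repeatedly combine the two least-probable nodes; the expected code length is the sum of the merged weights.
merge 4/75 + 1/15 → 3/25
merge 1/15 + 7/75 → 4/25
merge 8/75 + 3/25 → 17/75
merge 4/25 + 4/25 → 8/25
merge 16/75 + 17/75 → 11/25
merge 6/25 + 8/25 → 14/25
merge 11/25 + 14/25 → 1
L = 3/25 + 4/25 + 17/75 + 8/25 + 11/25 + 14/25 + 1 = 212/75 ≈ 2.827 bits/symbol.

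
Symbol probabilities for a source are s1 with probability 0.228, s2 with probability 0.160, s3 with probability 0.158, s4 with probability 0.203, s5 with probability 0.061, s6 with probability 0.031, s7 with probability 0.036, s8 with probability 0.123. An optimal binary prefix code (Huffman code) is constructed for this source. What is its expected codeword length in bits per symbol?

2.764 bits/symbol

Repeatedly combine the two least-probable nodes; the expected code length is the sum of the merged weights.
merge 31/1000 + 9/250 → 67/1000
merge 61/1000 + 67/1000 → 16/125
merge 123/1000 + 16/125 → 251/1000
merge 79/500 + 4/25 → 159/500
merge 203/1000 + 57/250 → 431/1000
merge 251/1000 + 159/500 → 569/1000
merge 431/1000 + 569/1000 → 1
L = 67/1000 + 16/125 + 251/1000 + 159/500 + 431/1000 + 569/1000 + 1 = 691/250 = 2.764 bits/symbol.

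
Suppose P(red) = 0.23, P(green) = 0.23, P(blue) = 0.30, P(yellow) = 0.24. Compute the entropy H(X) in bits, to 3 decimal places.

H = −Σ pᵢ log₂ pᵢ.
−0.23·log₂(0.23) = 0.4877
−0.23·log₂(0.23) = 0.4877
−0.30·log₂(0.30) = 0.5211
−0.24·log₂(0.24) = 0.4941
Sum ≈ 1.9906 → 1.991 bits.

1.991 bits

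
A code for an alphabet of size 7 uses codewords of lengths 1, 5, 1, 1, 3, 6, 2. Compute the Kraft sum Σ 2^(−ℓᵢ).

With common denominator 2^6 = 64: Σ 2^(−ℓᵢ) = 32/64 + 2/64 + 32/64 + 32/64 + 8/64 + 1/64 + 16/64 = 123/64 = 1.921875.

1.921875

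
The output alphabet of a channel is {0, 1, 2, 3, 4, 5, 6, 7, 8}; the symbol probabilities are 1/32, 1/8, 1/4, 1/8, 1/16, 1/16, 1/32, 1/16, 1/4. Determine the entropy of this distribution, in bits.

Each probability is a power of 1/2, so log₂(1/p) is an integer.
H = Σ p·log₂(1/p) = 1/32·5 + 1/8·3 + 1/4·2 + 1/8·3 + 1/16·4 + 1/16·4 + 1/32·5 + 1/16·4 + 1/4·2 = 2.8125 bits.

2.8125 bits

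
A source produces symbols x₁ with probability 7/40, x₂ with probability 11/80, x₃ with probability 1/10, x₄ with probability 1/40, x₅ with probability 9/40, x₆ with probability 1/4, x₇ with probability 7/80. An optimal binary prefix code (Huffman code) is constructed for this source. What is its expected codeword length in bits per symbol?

2.6375 bits/symbol

Repeatedly combine the two least-probable nodes; the expected code length is the sum of the merged weights.
merge 1/40 + 7/80 → 9/80
merge 1/10 + 9/80 → 17/80
merge 11/80 + 7/40 → 5/16
merge 17/80 + 9/40 → 7/16
merge 1/4 + 5/16 → 9/16
merge 7/16 + 9/16 → 1
L = 9/80 + 17/80 + 5/16 + 7/16 + 9/16 + 1 = 211/80 = 2.6375 bits/symbol.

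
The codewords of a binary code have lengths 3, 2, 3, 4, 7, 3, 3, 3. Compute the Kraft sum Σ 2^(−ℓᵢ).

With common denominator 2^7 = 128: Σ 2^(−ℓᵢ) = 16/128 + 32/128 + 16/128 + 8/128 + 1/128 + 16/128 + 16/128 + 16/128 = 121/128 = 0.9453125.

0.9453125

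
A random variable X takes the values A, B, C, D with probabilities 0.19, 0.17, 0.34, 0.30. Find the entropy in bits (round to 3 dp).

1.940 bits

H = −Σ pᵢ log₂ pᵢ.
−0.19·log₂(0.19) = 0.4552
−0.17·log₂(0.17) = 0.4346
−0.34·log₂(0.34) = 0.5292
−0.30·log₂(0.30) = 0.5211
Sum ≈ 1.9401 → 1.940 bits.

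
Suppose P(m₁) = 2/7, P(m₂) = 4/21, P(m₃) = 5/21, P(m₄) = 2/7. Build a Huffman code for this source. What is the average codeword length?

2 bits/symbol

Repeatedly combine the two least-probable nodes; the expected code length is the sum of the merged weights.
merge 4/21 + 5/21 → 3/7
merge 2/7 + 2/7 → 4/7
merge 3/7 + 4/7 → 1
L = 3/7 + 4/7 + 1 = 2 bits/symbol.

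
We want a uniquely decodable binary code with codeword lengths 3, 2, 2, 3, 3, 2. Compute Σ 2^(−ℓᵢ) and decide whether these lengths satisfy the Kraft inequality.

With common denominator 2^3 = 8: Σ 2^(−ℓᵢ) = 1/8 + 2/8 + 2/8 + 1/8 + 1/8 + 2/8 = 9/8 = 1.125.
Kraft's inequality requires Σ ≤ 1; here Σ = 1.125 > 1, so no such prefix code exists.

1.125; no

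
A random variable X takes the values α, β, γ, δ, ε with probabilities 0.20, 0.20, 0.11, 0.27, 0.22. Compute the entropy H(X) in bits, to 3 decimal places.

H = −Σ pᵢ log₂ pᵢ.
−0.20·log₂(0.20) = 0.4644
−0.20·log₂(0.20) = 0.4644
−0.11·log₂(0.11) = 0.3503
−0.27·log₂(0.27) = 0.5100
−0.22·log₂(0.22) = 0.4806
Sum ≈ 2.2697 → 2.270 bits.

2.270 bits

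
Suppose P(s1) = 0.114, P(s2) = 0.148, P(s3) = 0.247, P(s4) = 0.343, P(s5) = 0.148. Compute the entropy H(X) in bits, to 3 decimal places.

2.201 bits

H = −Σ pᵢ log₂ pᵢ.
−0.114·log₂(0.114) = 0.3571
−0.148·log₂(0.148) = 0.4079
−0.247·log₂(0.247) = 0.4983
−0.343·log₂(0.343) = 0.5295
−0.148·log₂(0.148) = 0.4079
Sum ≈ 2.2008 → 2.201 bits.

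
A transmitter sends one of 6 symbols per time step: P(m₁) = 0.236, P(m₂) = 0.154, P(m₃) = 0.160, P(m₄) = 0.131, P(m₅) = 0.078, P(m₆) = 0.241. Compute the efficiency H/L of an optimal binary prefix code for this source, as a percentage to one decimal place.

98.9%

Entropy H = −Σ p log₂ p ≈ 2.4962 bits.
Huffman merges: 39/500+131/1000→209/1000; 77/500+4/25→157/500; 209/1000+59/250→89/200; 241/1000+157/500→111/200; 89/200+111/200→1. L = 2523/1000 ≈ 2.5230.
Efficiency = H/L = 2.4962/2.5230 = 98.9%.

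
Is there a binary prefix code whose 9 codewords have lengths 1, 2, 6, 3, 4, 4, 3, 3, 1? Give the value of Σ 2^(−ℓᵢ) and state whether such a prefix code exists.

With common denominator 2^6 = 64: Σ 2^(−ℓᵢ) = 32/64 + 16/64 + 1/64 + 8/64 + 4/64 + 4/64 + 8/64 + 8/64 + 32/64 = 113/64 = 1.765625.
Kraft's inequality requires Σ ≤ 1; here Σ = 1.765625 > 1, so no such prefix code exists.

1.765625; no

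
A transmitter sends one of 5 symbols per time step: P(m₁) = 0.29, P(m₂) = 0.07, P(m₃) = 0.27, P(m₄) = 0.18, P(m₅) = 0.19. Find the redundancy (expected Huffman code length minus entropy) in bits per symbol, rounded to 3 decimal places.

0.053 bits

Entropy H = −Σ p log₂ p ≈ 2.1970 bits.
Huffman merges: 7/100+9/50→1/4; 19/100+1/4→11/25; 27/100+29/100→14/25; 11/25+14/25→1. L = 9/4 ≈ 2.2500.
L − H = 2.2500 − 2.1970 = 0.053 bits.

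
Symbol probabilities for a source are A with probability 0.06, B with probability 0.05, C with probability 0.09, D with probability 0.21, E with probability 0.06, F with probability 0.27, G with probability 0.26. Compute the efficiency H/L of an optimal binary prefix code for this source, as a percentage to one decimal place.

Entropy H = −Σ p log₂ p ≈ 2.5040 bits.
Huffman merges: 1/20+3/50→11/100; 3/50+9/100→3/20; 11/100+3/20→13/50; 21/100+13/50→47/100; 13/50+27/100→53/100; 47/100+53/100→1. L = 63/25 ≈ 2.5200.
Efficiency = H/L = 2.5040/2.5200 = 99.4%.

99.4%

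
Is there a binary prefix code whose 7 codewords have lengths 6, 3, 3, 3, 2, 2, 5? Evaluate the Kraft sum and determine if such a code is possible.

With common denominator 2^6 = 64: Σ 2^(−ℓᵢ) = 1/64 + 8/64 + 8/64 + 8/64 + 16/64 + 16/64 + 2/64 = 59/64 = 0.921875.
Kraft's inequality requires Σ ≤ 1; here Σ = 0.921875 ≤ 1, so such a prefix code exists.

0.921875; yes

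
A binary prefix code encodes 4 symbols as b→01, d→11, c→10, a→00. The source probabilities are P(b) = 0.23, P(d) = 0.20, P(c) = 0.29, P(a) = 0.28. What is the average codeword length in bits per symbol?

2 bits/symbol

L̄ = Σ pᵢ·ℓᵢ = 0.23·2 + 0.20·2 + 0.29·2 + 0.28·2 = 2 bits/symbol.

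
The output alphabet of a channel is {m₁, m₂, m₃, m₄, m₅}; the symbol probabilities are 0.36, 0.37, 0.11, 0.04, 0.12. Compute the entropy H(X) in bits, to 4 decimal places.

1.9645 bits

H = −Σ pᵢ log₂ pᵢ.
−0.36·log₂(0.36) = 0.5306
−0.37·log₂(0.37) = 0.5307
−0.11·log₂(0.11) = 0.3503
−0.04·log₂(0.04) = 0.1858
−0.12·log₂(0.12) = 0.3671
Sum ≈ 1.9645 → 1.9645 bits.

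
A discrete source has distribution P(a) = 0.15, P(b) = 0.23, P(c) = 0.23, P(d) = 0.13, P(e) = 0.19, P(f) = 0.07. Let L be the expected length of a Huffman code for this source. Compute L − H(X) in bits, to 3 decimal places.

0.048 bits

Entropy H = −Σ p log₂ p ≈ 2.4923 bits.
Huffman merges: 7/100+13/100→1/5; 3/20+19/100→17/50; 1/5+23/100→43/100; 23/100+17/50→57/100; 43/100+57/100→1. L = 127/50 ≈ 2.5400.
L − H = 2.5400 − 2.4923 = 0.048 bits.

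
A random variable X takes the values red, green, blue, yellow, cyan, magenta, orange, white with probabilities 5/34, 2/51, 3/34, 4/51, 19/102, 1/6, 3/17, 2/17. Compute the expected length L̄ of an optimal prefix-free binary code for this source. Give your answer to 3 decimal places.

Repeatedly combine the two least-probable nodes; the expected code length is the sum of the merged weights.
merge 2/51 + 4/51 → 2/17
merge 3/34 + 2/17 → 7/34
merge 2/17 + 5/34 → 9/34
merge 1/6 + 3/17 → 35/102
merge 19/102 + 7/34 → 20/51
merge 9/34 + 35/102 → 31/51
merge 20/51 + 31/51 → 1
L = 2/17 + 7/34 + 9/34 + 35/102 + 20/51 + 31/51 + 1 = 299/102 ≈ 2.931 bits/symbol.

2.931 bits/symbol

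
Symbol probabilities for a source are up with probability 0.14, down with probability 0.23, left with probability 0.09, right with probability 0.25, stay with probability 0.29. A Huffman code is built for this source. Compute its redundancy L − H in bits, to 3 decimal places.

Entropy H = −Σ p log₂ p ≈ 2.2153 bits.
Huffman merges: 9/100+7/50→23/100; 23/100+23/100→23/50; 1/4+29/100→27/50; 23/50+27/50→1. L = 223/100 ≈ 2.2300.
L − H = 2.2300 − 2.2153 = 0.015 bits.

0.015 bits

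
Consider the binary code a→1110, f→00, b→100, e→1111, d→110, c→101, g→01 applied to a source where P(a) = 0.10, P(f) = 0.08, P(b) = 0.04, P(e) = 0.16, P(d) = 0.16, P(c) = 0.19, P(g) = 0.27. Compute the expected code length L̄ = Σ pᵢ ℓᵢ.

L̄ = Σ pᵢ·ℓᵢ = 0.10·4 + 0.08·2 + 0.04·3 + 0.16·4 + 0.16·3 + 0.19·3 + 0.27·2 = 2.91 bits/symbol.

2.91 bits/symbol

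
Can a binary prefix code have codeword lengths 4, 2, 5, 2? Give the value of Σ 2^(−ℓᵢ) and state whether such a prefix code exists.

With common denominator 2^5 = 32: Σ 2^(−ℓᵢ) = 2/32 + 8/32 + 1/32 + 8/32 = 19/32 = 0.59375.
Kraft's inequality requires Σ ≤ 1; here Σ = 0.59375 ≤ 1, so such a prefix code exists.

0.59375; yes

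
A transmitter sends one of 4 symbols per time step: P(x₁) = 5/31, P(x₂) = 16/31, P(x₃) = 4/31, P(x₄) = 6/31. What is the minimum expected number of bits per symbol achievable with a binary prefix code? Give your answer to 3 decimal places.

Repeatedly combine the two least-probable nodes; the expected code length is the sum of the merged weights.
merge 4/31 + 5/31 → 9/31
merge 6/31 + 9/31 → 15/31
merge 15/31 + 16/31 → 1
L = 9/31 + 15/31 + 1 = 55/31 ≈ 1.774 bits/symbol.

1.774 bits/symbol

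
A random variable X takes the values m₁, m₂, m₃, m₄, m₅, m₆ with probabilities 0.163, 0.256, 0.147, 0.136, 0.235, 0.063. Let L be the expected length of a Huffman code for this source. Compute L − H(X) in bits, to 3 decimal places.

0.039 bits

Entropy H = −Σ p log₂ p ≈ 2.4701 bits.
Huffman merges: 63/1000+17/125→199/1000; 147/1000+163/1000→31/100; 199/1000+47/200→217/500; 32/125+31/100→283/500; 217/500+283/500→1. L = 2509/1000 ≈ 2.5090.
L − H = 2.5090 − 2.4701 = 0.039 bits.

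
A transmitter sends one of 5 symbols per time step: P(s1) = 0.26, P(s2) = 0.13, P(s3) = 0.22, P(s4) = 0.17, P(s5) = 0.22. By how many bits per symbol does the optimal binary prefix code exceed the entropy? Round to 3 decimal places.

0.016 bits

Entropy H = −Σ p log₂ p ≈ 2.2837 bits.
Huffman merges: 13/100+17/100→3/10; 11/50+11/50→11/25; 13/50+3/10→14/25; 11/25+14/25→1. L = 23/10 ≈ 2.3000.
L − H = 2.3000 − 2.2837 = 0.016 bits.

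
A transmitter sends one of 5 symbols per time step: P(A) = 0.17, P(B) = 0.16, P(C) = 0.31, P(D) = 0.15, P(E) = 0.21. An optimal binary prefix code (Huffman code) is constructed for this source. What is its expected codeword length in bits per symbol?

Repeatedly combine the two least-probable nodes; the expected code length is the sum of the merged weights.
merge 3/20 + 4/25 → 31/100
merge 17/100 + 21/100 → 19/50
merge 31/100 + 31/100 → 31/50
merge 19/50 + 31/50 → 1
L = 31/100 + 19/50 + 31/50 + 1 = 231/100 = 2.31 bits/symbol.

2.31 bits/symbol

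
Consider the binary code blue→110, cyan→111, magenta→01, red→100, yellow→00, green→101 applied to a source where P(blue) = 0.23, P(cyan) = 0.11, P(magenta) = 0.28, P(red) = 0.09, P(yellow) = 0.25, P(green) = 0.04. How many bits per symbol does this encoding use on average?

L̄ = Σ pᵢ·ℓᵢ = 0.23·3 + 0.11·3 + 0.28·2 + 0.09·3 + 0.25·2 + 0.04·3 = 2.47 bits/symbol.

2.47 bits/symbol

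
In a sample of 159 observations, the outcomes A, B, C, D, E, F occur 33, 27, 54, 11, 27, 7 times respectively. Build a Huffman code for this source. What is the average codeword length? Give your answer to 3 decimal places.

Probabilities are the counts divided by 159.
Repeatedly combine the two least-probable nodes; the expected code length is the sum of the merged weights.
merge 7/159 + 11/159 → 6/53
merge 6/53 + 9/53 → 15/53
merge 9/53 + 11/53 → 20/53
merge 15/53 + 18/53 → 33/53
merge 20/53 + 33/53 → 1
L = 6/53 + 15/53 + 20/53 + 33/53 + 1 = 127/53 ≈ 2.396 bits/symbol.

2.396 bits/symbol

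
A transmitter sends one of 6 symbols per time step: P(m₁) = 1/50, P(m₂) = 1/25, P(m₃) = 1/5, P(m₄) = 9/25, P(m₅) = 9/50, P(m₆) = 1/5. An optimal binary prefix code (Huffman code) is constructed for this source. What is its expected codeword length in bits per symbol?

Repeatedly combine the two least-probable nodes; the expected code length is the sum of the merged weights.
merge 1/50 + 1/25 → 3/50
merge 3/50 + 9/50 → 6/25
merge 1/5 + 1/5 → 2/5
merge 6/25 + 9/25 → 3/5
merge 2/5 + 3/5 → 1
L = 3/50 + 6/25 + 2/5 + 3/5 + 1 = 23/10 = 2.3 bits/symbol.

2.3 bits/symbol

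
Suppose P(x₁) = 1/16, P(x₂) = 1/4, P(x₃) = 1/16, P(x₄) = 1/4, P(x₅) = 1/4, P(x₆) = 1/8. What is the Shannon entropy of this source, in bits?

2.375 bits

Each probability is a power of 1/2, so log₂(1/p) is an integer.
H = Σ p·log₂(1/p) = 1/16·4 + 1/4·2 + 1/16·4 + 1/4·2 + 1/4·2 + 1/8·3 = 2.375 bits.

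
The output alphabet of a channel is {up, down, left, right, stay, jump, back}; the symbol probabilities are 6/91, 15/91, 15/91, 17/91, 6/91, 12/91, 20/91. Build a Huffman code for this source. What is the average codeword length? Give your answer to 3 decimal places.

Repeatedly combine the two least-probable nodes; the expected code length is the sum of the merged weights.
merge 6/91 + 6/91 → 12/91
merge 12/91 + 12/91 → 24/91
merge 15/91 + 15/91 → 30/91
merge 17/91 + 20/91 → 37/91
merge 24/91 + 30/91 → 54/91
merge 37/91 + 54/91 → 1
L = 12/91 + 24/91 + 30/91 + 37/91 + 54/91 + 1 = 248/91 ≈ 2.725 bits/symbol.

2.725 bits/symbol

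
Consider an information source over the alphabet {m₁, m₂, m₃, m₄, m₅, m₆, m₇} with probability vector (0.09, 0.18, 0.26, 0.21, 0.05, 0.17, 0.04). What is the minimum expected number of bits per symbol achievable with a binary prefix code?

Repeatedly combine the two least-probable nodes; the expected code length is the sum of the merged weights.
merge 1/25 + 1/20 → 9/100
merge 9/100 + 9/100 → 9/50
merge 17/100 + 9/50 → 7/20
merge 9/50 + 21/100 → 39/100
merge 13/50 + 7/20 → 61/100
merge 39/100 + 61/100 → 1
L = 9/100 + 9/50 + 7/20 + 39/100 + 61/100 + 1 = 131/50 = 2.62 bits/symbol.

2.62 bits/symbol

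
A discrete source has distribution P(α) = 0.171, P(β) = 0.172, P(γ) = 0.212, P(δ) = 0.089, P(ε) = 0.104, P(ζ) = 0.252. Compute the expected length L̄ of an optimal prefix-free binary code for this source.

Repeatedly combine the two least-probable nodes; the expected code length is the sum of the merged weights.
merge 89/1000 + 13/125 → 193/1000
merge 171/1000 + 43/250 → 343/1000
merge 193/1000 + 53/250 → 81/200
merge 63/250 + 343/1000 → 119/200
merge 81/200 + 119/200 → 1
L = 193/1000 + 343/1000 + 81/200 + 119/200 + 1 = 317/125 = 2.536 bits/symbol.

2.536 bits/symbol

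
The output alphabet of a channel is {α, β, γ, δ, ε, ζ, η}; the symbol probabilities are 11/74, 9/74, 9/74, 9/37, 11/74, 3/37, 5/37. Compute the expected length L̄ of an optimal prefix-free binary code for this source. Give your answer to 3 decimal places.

Repeatedly combine the two least-probable nodes; the expected code length is the sum of the merged weights.
merge 3/37 + 9/74 → 15/74
merge 9/74 + 5/37 → 19/74
merge 11/74 + 11/74 → 11/37
merge 15/74 + 9/37 → 33/74
merge 19/74 + 11/37 → 41/74
merge 33/74 + 41/74 → 1
L = 15/74 + 19/74 + 11/37 + 33/74 + 41/74 + 1 = 102/37 ≈ 2.757 bits/symbol.

2.757 bits/symbol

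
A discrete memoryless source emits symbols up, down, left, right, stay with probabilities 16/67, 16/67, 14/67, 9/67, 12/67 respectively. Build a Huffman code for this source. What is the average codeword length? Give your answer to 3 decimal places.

2.313 bits/symbol

Repeatedly combine the two least-probable nodes; the expected code length is the sum of the merged weights.
merge 9/67 + 12/67 → 21/67
merge 14/67 + 16/67 → 30/67
merge 16/67 + 21/67 → 37/67
merge 30/67 + 37/67 → 1
L = 21/67 + 30/67 + 37/67 + 1 = 155/67 ≈ 2.313 bits/symbol.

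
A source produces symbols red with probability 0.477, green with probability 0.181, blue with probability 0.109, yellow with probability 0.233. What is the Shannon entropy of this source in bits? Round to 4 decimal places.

H = −Σ pᵢ log₂ pᵢ.
−0.477·log₂(0.477) = 0.5094
−0.181·log₂(0.181) = 0.4463
−0.109·log₂(0.109) = 0.3485
−0.233·log₂(0.233) = 0.4897
Sum ≈ 1.7940 → 1.7940 bits.

1.7940 bits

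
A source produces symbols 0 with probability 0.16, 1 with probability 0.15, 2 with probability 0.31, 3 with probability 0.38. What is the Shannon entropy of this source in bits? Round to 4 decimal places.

1.8878 bits

H = −Σ pᵢ log₂ pᵢ.
−0.16·log₂(0.16) = 0.4230
−0.15·log₂(0.15) = 0.4105
−0.31·log₂(0.31) = 0.5238
−0.38·log₂(0.38) = 0.5305
Sum ≈ 1.8878 → 1.8878 bits.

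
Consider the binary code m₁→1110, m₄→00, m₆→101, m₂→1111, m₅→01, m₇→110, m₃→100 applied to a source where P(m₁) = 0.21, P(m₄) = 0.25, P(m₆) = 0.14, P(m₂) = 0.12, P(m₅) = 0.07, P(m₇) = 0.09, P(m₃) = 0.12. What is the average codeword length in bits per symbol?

L̄ = Σ pᵢ·ℓᵢ = 0.21·4 + 0.25·2 + 0.14·3 + 0.12·4 + 0.07·2 + 0.09·3 + 0.12·3 = 3.01 bits/symbol.

3.01 bits/symbol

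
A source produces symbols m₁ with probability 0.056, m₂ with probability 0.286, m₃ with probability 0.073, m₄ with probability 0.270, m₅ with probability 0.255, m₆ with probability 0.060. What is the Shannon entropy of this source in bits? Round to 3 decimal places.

2.281 bits

H = −Σ pᵢ log₂ pᵢ.
−0.056·log₂(0.056) = 0.2329
−0.286·log₂(0.286) = 0.5165
−0.073·log₂(0.073) = 0.2756
−0.270·log₂(0.270) = 0.5100
−0.255·log₂(0.255) = 0.5027
−0.060·log₂(0.060) = 0.2435
Sum ≈ 2.2813 → 2.281 bits.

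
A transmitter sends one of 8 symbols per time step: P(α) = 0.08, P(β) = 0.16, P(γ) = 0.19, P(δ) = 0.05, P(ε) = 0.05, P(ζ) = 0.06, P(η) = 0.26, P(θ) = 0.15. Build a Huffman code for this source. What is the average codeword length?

2.79 bits/symbol

Repeatedly combine the two least-probable nodes; the expected code length is the sum of the merged weights.
merge 1/20 + 1/20 → 1/10
merge 3/50 + 2/25 → 7/50
merge 1/10 + 7/50 → 6/25
merge 3/20 + 4/25 → 31/100
merge 19/100 + 6/25 → 43/100
merge 13/50 + 31/100 → 57/100
merge 43/100 + 57/100 → 1
L = 1/10 + 7/50 + 6/25 + 31/100 + 43/100 + 57/100 + 1 = 279/100 = 2.79 bits/symbol.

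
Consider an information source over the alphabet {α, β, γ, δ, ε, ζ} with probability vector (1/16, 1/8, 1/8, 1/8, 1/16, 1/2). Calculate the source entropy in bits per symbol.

Each probability is a power of 1/2, so log₂(1/p) is an integer.
H = Σ p·log₂(1/p) = 1/16·4 + 1/8·3 + 1/8·3 + 1/8·3 + 1/16·4 + 1/2·1 = 2.125 bits.

2.125 bits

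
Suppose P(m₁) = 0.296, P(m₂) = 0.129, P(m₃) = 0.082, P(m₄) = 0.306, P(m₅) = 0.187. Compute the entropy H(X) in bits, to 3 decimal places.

2.172 bits

H = −Σ pᵢ log₂ pᵢ.
−0.296·log₂(0.296) = 0.5199
−0.129·log₂(0.129) = 0.3811
−0.082·log₂(0.082) = 0.2959
−0.306·log₂(0.306) = 0.5228
−0.187·log₂(0.187) = 0.4523
Sum ≈ 2.1720 → 2.172 bits.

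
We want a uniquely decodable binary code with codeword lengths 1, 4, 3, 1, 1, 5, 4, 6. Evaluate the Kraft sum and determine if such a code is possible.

With common denominator 2^6 = 64: Σ 2^(−ℓᵢ) = 32/64 + 4/64 + 8/64 + 32/64 + 32/64 + 2/64 + 4/64 + 1/64 = 115/64 = 1.796875.
Kraft's inequality requires Σ ≤ 1; here Σ = 1.796875 > 1, so no such prefix code exists.

1.796875; no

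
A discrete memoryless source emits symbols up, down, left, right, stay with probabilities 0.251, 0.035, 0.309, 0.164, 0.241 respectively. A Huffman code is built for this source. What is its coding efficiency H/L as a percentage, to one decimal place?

96.2%

Entropy H = −Σ p log₂ p ≈ 2.1159 bits.
Huffman merges: 7/200+41/250→199/1000; 199/1000+241/1000→11/25; 251/1000+309/1000→14/25; 11/25+14/25→1. L = 2199/1000 ≈ 2.1990.
Efficiency = H/L = 2.1159/2.1990 = 96.2%.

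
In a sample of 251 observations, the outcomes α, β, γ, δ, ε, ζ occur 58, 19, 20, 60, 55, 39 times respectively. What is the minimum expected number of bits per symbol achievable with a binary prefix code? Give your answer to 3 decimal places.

Probabilities are the counts divided by 251.
Repeatedly combine the two least-probable nodes; the expected code length is the sum of the merged weights.
merge 19/251 + 20/251 → 39/251
merge 39/251 + 39/251 → 78/251
merge 55/251 + 58/251 → 113/251
merge 60/251 + 78/251 → 138/251
merge 113/251 + 138/251 → 1
L = 39/251 + 78/251 + 113/251 + 138/251 + 1 = 619/251 ≈ 2.466 bits/symbol.

2.466 bits/symbol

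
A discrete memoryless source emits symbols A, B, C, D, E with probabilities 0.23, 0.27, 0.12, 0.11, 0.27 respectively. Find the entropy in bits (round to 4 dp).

2.2251 bits

H = −Σ pᵢ log₂ pᵢ.
−0.23·log₂(0.23) = 0.4877
−0.27·log₂(0.27) = 0.5100
−0.12·log₂(0.12) = 0.3671
−0.11·log₂(0.11) = 0.3503
−0.27·log₂(0.27) = 0.5100
Sum ≈ 2.2251 → 2.2251 bits.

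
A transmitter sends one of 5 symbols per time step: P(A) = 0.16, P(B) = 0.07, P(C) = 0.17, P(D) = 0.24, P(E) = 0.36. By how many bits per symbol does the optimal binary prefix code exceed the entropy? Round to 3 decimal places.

0.079 bits

Entropy H = −Σ p log₂ p ≈ 2.1509 bits.
Huffman merges: 7/100+4/25→23/100; 17/100+23/100→2/5; 6/25+9/25→3/5; 2/5+3/5→1. L = 223/100 ≈ 2.2300.
L − H = 2.2300 − 2.1509 = 0.079 bits.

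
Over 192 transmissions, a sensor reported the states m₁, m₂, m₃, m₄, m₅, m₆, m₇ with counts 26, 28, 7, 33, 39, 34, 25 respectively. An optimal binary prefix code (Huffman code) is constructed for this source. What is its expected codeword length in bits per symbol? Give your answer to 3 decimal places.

Probabilities are the counts divided by 192.
Repeatedly combine the two least-probable nodes; the expected code length is the sum of the merged weights.
merge 7/192 + 25/192 → 1/6
merge 13/96 + 7/48 → 9/32
merge 1/6 + 11/64 → 65/192
merge 17/96 + 13/64 → 73/192
merge 9/32 + 65/192 → 119/192
merge 73/192 + 119/192 → 1
L = 1/6 + 9/32 + 65/192 + 73/192 + 119/192 + 1 = 535/192 ≈ 2.786 bits/symbol.

2.786 bits/symbol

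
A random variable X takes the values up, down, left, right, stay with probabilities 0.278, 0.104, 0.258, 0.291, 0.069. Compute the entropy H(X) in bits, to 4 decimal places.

H = −Σ pᵢ log₂ pᵢ.
−0.278·log₂(0.278) = 0.5134
−0.104·log₂(0.104) = 0.3396
−0.258·log₂(0.258) = 0.5043
−0.291·log₂(0.291) = 0.5182
−0.069·log₂(0.069) = 0.2662
Sum ≈ 2.1417 → 2.1417 bits.

2.1417 bits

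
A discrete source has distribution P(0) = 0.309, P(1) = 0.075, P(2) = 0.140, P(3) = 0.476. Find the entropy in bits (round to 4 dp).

H = −Σ pᵢ log₂ pᵢ.
−0.309·log₂(0.309) = 0.5235
−0.075·log₂(0.075) = 0.2803
−0.140·log₂(0.140) = 0.3971
−0.476·log₂(0.476) = 0.5098
Sum ≈ 1.7107 → 1.7107 bits.

1.7107 bits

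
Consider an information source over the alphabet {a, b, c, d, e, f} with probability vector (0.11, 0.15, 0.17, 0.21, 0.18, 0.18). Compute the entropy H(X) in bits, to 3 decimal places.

H = −Σ pᵢ log₂ pᵢ.
−0.11·log₂(0.11) = 0.3503
−0.15·log₂(0.15) = 0.4105
−0.17·log₂(0.17) = 0.4346
−0.21·log₂(0.21) = 0.4728
−0.18·log₂(0.18) = 0.4453
−0.18·log₂(0.18) = 0.4453
Sum ≈ 2.5589 → 2.559 bits.

2.559 bits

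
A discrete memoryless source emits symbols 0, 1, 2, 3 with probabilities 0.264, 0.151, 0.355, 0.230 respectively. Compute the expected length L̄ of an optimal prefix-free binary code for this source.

Repeatedly combine the two least-probable nodes; the expected code length is the sum of the merged weights.
merge 151/1000 + 23/100 → 381/1000
merge 33/125 + 71/200 → 619/1000
merge 381/1000 + 619/1000 → 1
L = 381/1000 + 619/1000 + 1 = 2 bits/symbol.

2 bits/symbol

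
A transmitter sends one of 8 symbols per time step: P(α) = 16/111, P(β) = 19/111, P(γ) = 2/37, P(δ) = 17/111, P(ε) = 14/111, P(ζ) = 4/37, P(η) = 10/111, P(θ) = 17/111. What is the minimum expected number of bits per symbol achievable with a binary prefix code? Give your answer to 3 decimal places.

2.973 bits/symbol

Repeatedly combine the two least-probable nodes; the expected code length is the sum of the merged weights.
merge 2/37 + 10/111 → 16/111
merge 4/37 + 14/111 → 26/111
merge 16/111 + 16/111 → 32/111
merge 17/111 + 17/111 → 34/111
merge 19/111 + 26/111 → 15/37
merge 32/111 + 34/111 → 22/37
merge 15/37 + 22/37 → 1
L = 16/111 + 26/111 + 32/111 + 34/111 + 15/37 + 22/37 + 1 = 110/37 ≈ 2.973 bits/symbol.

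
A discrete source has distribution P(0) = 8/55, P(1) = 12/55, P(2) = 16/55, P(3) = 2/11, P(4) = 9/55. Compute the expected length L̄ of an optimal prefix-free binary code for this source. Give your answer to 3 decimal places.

2.309 bits/symbol

Repeatedly combine the two least-probable nodes; the expected code length is the sum of the merged weights.
merge 8/55 + 9/55 → 17/55
merge 2/11 + 12/55 → 2/5
merge 16/55 + 17/55 → 3/5
merge 2/5 + 3/5 → 1
L = 17/55 + 2/5 + 3/5 + 1 = 127/55 ≈ 2.309 bits/symbol.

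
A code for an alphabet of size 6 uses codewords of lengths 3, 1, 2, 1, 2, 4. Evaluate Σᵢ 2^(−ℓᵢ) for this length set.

1.6875

With common denominator 2^4 = 16: Σ 2^(−ℓᵢ) = 2/16 + 8/16 + 4/16 + 8/16 + 4/16 + 1/16 = 27/16 = 1.6875.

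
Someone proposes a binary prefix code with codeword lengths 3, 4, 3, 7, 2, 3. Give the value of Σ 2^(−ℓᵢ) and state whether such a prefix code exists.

0.6953125; yes

With common denominator 2^7 = 128: Σ 2^(−ℓᵢ) = 16/128 + 8/128 + 16/128 + 1/128 + 32/128 + 16/128 = 89/128 = 0.6953125.
Kraft's inequality requires Σ ≤ 1; here Σ = 0.6953125 ≤ 1, so such a prefix code exists.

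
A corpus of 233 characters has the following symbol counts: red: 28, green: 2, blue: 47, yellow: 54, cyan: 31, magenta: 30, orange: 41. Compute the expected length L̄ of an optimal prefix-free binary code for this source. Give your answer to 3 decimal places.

Probabilities are the counts divided by 233.
Repeatedly combine the two least-probable nodes; the expected code length is the sum of the merged weights.
merge 2/233 + 28/233 → 30/233
merge 30/233 + 30/233 → 60/233
merge 31/233 + 41/233 → 72/233
merge 47/233 + 54/233 → 101/233
merge 60/233 + 72/233 → 132/233
merge 101/233 + 132/233 → 1
L = 30/233 + 60/233 + 72/233 + 101/233 + 132/233 + 1 = 628/233 ≈ 2.695 bits/symbol.

2.695 bits/symbol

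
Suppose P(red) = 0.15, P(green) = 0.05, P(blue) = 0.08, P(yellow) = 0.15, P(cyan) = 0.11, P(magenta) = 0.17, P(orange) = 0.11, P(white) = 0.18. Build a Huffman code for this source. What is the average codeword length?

Repeatedly combine the two least-probable nodes; the expected code length is the sum of the merged weights.
merge 1/20 + 2/25 → 13/100
merge 11/100 + 11/100 → 11/50
merge 13/100 + 3/20 → 7/25
merge 3/20 + 17/100 → 8/25
merge 9/50 + 11/50 → 2/5
merge 7/25 + 8/25 → 3/5
merge 2/5 + 3/5 → 1
L = 13/100 + 11/50 + 7/25 + 8/25 + 2/5 + 3/5 + 1 = 59/20 = 2.95 bits/symbol.

2.95 bits/symbol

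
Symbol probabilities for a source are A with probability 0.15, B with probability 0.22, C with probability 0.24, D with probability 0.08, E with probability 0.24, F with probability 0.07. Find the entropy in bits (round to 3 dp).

2.439 bits

H = −Σ pᵢ log₂ pᵢ.
−0.15·log₂(0.15) = 0.4105
−0.22·log₂(0.22) = 0.4806
−0.24·log₂(0.24) = 0.4941
−0.08·log₂(0.08) = 0.2915
−0.24·log₂(0.24) = 0.4941
−0.07·log₂(0.07) = 0.2686
Sum ≈ 2.4395 → 2.439 bits.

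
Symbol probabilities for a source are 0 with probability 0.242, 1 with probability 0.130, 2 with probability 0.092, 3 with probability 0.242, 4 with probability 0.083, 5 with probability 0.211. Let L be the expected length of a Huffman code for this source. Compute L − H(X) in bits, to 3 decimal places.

Entropy H = −Σ p log₂ p ≈ 2.4617 bits.
Huffman merges: 83/1000+23/250→7/40; 13/100+7/40→61/200; 211/1000+121/500→453/1000; 121/500+61/200→547/1000; 453/1000+547/1000→1. L = 62/25 ≈ 2.4800.
L − H = 2.4800 − 2.4617 = 0.018 bits.

0.018 bits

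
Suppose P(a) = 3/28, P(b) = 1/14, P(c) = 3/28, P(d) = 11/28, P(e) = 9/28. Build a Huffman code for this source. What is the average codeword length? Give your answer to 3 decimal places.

Repeatedly combine the two least-probable nodes; the expected code length is the sum of the merged weights.
merge 1/14 + 3/28 → 5/28
merge 3/28 + 5/28 → 2/7
merge 2/7 + 9/28 → 17/28
merge 11/28 + 17/28 → 1
L = 5/28 + 2/7 + 17/28 + 1 = 29/14 ≈ 2.071 bits/symbol.

2.071 bits/symbol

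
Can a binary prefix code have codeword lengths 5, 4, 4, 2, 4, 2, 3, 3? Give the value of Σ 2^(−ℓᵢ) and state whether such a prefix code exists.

0.96875; yes

With common denominator 2^5 = 32: Σ 2^(−ℓᵢ) = 1/32 + 2/32 + 2/32 + 8/32 + 2/32 + 8/32 + 4/32 + 4/32 = 31/32 = 0.96875.
Kraft's inequality requires Σ ≤ 1; here Σ = 0.96875 ≤ 1, so such a prefix code exists.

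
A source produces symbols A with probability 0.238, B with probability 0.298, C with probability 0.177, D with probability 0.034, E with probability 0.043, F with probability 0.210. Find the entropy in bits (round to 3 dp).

2.289 bits

H = −Σ pᵢ log₂ pᵢ.
−0.238·log₂(0.238) = 0.4929
−0.298·log₂(0.298) = 0.5205
−0.177·log₂(0.177) = 0.4422
−0.034·log₂(0.034) = 0.1659
−0.043·log₂(0.043) = 0.1952
−0.210·log₂(0.210) = 0.4728
Sum ≈ 2.2894 → 2.289 bits.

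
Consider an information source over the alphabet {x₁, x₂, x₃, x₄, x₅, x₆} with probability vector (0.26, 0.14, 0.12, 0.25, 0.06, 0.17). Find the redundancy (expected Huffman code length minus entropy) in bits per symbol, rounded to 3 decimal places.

Entropy H = −Σ p log₂ p ≈ 2.4476 bits.
Huffman merges: 3/50+3/25→9/50; 7/50+17/100→31/100; 9/50+1/4→43/100; 13/50+31/100→57/100; 43/100+57/100→1. L = 249/100 ≈ 2.4900.
L − H = 2.4900 − 2.4476 = 0.042 bits.

0.042 bits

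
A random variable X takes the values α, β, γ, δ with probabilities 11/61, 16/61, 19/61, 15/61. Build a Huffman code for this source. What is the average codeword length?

Repeatedly combine the two least-probable nodes; the expected code length is the sum of the merged weights.
merge 11/61 + 15/61 → 26/61
merge 16/61 + 19/61 → 35/61
merge 26/61 + 35/61 → 1
L = 26/61 + 35/61 + 1 = 2 bits/symbol.

2 bits/symbol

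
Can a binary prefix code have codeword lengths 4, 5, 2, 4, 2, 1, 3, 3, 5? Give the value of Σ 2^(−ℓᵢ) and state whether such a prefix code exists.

1.4375; no

With common denominator 2^5 = 32: Σ 2^(−ℓᵢ) = 2/32 + 1/32 + 8/32 + 2/32 + 8/32 + 16/32 + 4/32 + 4/32 + 1/32 = 46/32 = 1.4375.
Kraft's inequality requires Σ ≤ 1; here Σ = 1.4375 > 1, so no such prefix code exists.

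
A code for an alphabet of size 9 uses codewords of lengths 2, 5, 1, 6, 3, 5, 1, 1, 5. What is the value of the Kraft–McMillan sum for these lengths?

With common denominator 2^6 = 64: Σ 2^(−ℓᵢ) = 16/64 + 2/64 + 32/64 + 1/64 + 8/64 + 2/64 + 32/64 + 32/64 + 2/64 = 127/64 = 1.984375.

1.984375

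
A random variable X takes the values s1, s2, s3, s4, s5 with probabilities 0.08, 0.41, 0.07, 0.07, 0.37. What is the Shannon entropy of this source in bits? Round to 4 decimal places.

H = −Σ pᵢ log₂ pᵢ.
−0.08·log₂(0.08) = 0.2915
−0.41·log₂(0.41) = 0.5274
−0.07·log₂(0.07) = 0.2686
−0.07·log₂(0.07) = 0.2686
−0.37·log₂(0.37) = 0.5307
Sum ≈ 1.8867 → 1.8867 bits.

1.8867 bits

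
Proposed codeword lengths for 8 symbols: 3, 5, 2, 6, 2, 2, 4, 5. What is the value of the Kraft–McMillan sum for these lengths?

With common denominator 2^6 = 64: Σ 2^(−ℓᵢ) = 8/64 + 2/64 + 16/64 + 1/64 + 16/64 + 16/64 + 4/64 + 2/64 = 65/64 = 1.015625.

1.015625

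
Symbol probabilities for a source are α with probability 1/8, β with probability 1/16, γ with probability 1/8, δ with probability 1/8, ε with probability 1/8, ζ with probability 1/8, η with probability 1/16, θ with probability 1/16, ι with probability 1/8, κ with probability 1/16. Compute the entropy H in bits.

3.25 bits

Each probability is a power of 1/2, so log₂(1/p) is an integer.
H = Σ p·log₂(1/p) = 1/8·3 + 1/16·4 + 1/8·3 + 1/8·3 + 1/8·3 + 1/8·3 + 1/16·4 + 1/16·4 + 1/8·3 + 1/16·4 = 3.25 bits.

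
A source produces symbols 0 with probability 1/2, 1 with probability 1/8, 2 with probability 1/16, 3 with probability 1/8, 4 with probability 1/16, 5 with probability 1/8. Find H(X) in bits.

2.125 bits

Each probability is a power of 1/2, so log₂(1/p) is an integer.
H = Σ p·log₂(1/p) = 1/2·1 + 1/8·3 + 1/16·4 + 1/8·3 + 1/16·4 + 1/8·3 = 2.125 bits.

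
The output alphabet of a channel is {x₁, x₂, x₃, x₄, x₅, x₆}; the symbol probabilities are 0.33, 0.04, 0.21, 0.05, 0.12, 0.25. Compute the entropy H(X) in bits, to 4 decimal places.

H = −Σ pᵢ log₂ pᵢ.
−0.33·log₂(0.33) = 0.5278
−0.04·log₂(0.04) = 0.1858
−0.21·log₂(0.21) = 0.4728
−0.05·log₂(0.05) = 0.2161
−0.12·log₂(0.12) = 0.3671
−0.25·log₂(0.25) = 0.5000
Sum ≈ 2.2696 → 2.2696 bits.

2.2696 bits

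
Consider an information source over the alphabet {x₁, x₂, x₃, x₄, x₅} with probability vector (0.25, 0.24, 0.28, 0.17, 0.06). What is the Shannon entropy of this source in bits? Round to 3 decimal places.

2.186 bits

H = −Σ pᵢ log₂ pᵢ.
−0.25·log₂(0.25) = 0.5000
−0.24·log₂(0.24) = 0.4941
−0.28·log₂(0.28) = 0.5142
−0.17·log₂(0.17) = 0.4346
−0.06·log₂(0.06) = 0.2435
Sum ≈ 2.1865 → 2.186 bits.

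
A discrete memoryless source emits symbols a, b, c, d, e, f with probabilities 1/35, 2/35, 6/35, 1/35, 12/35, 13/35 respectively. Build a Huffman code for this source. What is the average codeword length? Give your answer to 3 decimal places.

Repeatedly combine the two least-probable nodes; the expected code length is the sum of the merged weights.
merge 1/35 + 1/35 → 2/35
merge 2/35 + 2/35 → 4/35
merge 4/35 + 6/35 → 2/7
merge 2/7 + 12/35 → 22/35
merge 13/35 + 22/35 → 1
L = 2/35 + 4/35 + 2/7 + 22/35 + 1 = 73/35 ≈ 2.086 bits/symbol.

2.086 bits/symbol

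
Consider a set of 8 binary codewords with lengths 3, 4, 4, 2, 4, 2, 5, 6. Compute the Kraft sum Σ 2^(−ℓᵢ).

With common denominator 2^6 = 64: Σ 2^(−ℓᵢ) = 8/64 + 4/64 + 4/64 + 16/64 + 4/64 + 16/64 + 2/64 + 1/64 = 55/64 = 0.859375.

0.859375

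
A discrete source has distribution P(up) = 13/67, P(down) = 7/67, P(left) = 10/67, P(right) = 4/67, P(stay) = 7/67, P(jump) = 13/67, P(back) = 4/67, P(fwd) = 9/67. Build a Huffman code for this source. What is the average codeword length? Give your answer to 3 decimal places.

Repeatedly combine the two least-probable nodes; the expected code length is the sum of the merged weights.
merge 4/67 + 4/67 → 8/67
merge 7/67 + 7/67 → 14/67
merge 8/67 + 9/67 → 17/67
merge 10/67 + 13/67 → 23/67
merge 13/67 + 14/67 → 27/67
merge 17/67 + 23/67 → 40/67
merge 27/67 + 40/67 → 1
L = 8/67 + 14/67 + 17/67 + 23/67 + 27/67 + 40/67 + 1 = 196/67 ≈ 2.925 bits/symbol.

2.925 bits/symbol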